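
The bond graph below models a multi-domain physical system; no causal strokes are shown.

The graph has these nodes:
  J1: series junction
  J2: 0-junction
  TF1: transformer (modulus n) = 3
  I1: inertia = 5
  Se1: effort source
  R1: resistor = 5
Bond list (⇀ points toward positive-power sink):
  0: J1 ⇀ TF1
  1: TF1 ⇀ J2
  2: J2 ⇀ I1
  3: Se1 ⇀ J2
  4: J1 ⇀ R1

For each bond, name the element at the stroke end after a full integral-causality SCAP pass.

b0 stroke→J1
b1 stroke→TF1
b2 stroke→I1
b3 stroke→J2
b4 stroke→R1

#3 →J2  (Se1: effort source, stroke at far end)
#1 →TF1  (0-jn J2 has e-setter on 3)
#2 →I1  (0-jn J2 has e-setter on 3)
#0 →J1  (TF TF1: opposite of bond 1)
#4 →R1  (only one flow-in slot at J1)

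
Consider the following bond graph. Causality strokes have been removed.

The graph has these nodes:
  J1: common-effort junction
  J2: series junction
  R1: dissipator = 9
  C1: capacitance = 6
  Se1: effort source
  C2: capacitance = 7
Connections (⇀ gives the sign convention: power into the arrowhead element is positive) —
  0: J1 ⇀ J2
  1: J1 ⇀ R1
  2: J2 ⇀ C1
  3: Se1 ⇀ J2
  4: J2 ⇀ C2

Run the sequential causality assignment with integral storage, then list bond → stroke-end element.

#3 →J2  (Se1 (Se) sets effort on bond)
#2 →J2  (prefer integral on C1)
#4 →J2  (prefer integral on C2)
#0 →J1  (J2: last free bond brings flow in)
#1 →R1  (0-jn J1 has e-setter on 0)

β0 →J1
β1 →R1
β2 →J2
β3 →J2
β4 →J2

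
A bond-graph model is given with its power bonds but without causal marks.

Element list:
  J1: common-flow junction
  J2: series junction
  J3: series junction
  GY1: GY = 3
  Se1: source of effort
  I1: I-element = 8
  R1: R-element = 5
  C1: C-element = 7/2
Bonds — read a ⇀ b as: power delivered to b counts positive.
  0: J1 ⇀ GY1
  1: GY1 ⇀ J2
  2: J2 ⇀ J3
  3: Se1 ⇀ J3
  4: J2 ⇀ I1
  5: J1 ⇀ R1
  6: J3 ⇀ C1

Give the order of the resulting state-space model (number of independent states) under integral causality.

bond 3 →J3  (source Se1 imposes e)
bond 4 →I1  (I1: I, integral causality)
bond 1 →J2  (common-f at J2 fixed by 4)
bond 2 →J2  (common-f at J2 fixed by 4)
bond 6 →J3  (J3 flow already set via bond 2)
bond 0 →J1  (GY1: gyrator matches bond 1)
bond 5 →R1  (only one flow-in slot at J1)

2  (C1, I1 all integral)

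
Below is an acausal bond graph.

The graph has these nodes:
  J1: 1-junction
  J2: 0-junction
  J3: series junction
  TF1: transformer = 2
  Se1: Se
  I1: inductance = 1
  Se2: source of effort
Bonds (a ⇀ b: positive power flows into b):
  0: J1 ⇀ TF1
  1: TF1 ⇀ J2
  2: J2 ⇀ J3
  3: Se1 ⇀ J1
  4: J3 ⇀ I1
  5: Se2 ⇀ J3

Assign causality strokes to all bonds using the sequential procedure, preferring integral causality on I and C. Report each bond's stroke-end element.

b0 →TF1
b1 →J2
b2 →J3
b3 →J1
b4 →I1
b5 →J3

β3 |J1  (source Se1 imposes e)
β5 |J3  (Se2: effort source, stroke at far end)
β0 |TF1  (closing 1-jn rule on J1)
β1 |J2  (TF1 one-in-one-out from 0)
β2 |J3  (0-jn J2 has e-setter on 1)
β4 |I1  (J3: last free bond brings flow in)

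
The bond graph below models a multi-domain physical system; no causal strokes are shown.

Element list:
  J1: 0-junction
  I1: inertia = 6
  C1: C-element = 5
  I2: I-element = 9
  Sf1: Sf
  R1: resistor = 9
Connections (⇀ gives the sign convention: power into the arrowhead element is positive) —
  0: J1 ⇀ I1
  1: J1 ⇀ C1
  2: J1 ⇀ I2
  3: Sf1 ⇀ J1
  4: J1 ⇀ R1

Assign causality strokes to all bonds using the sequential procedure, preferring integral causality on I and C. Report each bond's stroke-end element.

β3 stroke at Sf1  (Sf1 (Sf) sets flow on bond)
β0 stroke at I1  (I1 integral (f out))
β1 stroke at J1  (C1: C, integral causality)
β2 stroke at I2  (J1: bond 1 brought effort, rest push out)
β4 stroke at R1  (J1 effort already set via bond 1)

bond 0 stroke→I1
bond 1 stroke→J1
bond 2 stroke→I2
bond 3 stroke→Sf1
bond 4 stroke→R1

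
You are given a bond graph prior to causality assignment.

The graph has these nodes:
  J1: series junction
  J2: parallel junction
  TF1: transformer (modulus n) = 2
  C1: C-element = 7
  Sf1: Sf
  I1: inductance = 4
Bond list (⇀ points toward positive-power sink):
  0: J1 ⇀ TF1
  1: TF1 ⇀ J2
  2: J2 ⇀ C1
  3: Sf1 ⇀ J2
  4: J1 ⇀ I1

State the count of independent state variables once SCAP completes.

β3 stroke at Sf1  (Sf1: flow source, stroke at near end)
β2 stroke at J2  (prefer integral on C1)
β1 stroke at TF1  (J2 effort already set via bond 2)
β0 stroke at J1  (TF TF1: opposite of bond 1)
β4 stroke at I1  (only one flow-in slot at J1)

2  (C1, I1 all integral)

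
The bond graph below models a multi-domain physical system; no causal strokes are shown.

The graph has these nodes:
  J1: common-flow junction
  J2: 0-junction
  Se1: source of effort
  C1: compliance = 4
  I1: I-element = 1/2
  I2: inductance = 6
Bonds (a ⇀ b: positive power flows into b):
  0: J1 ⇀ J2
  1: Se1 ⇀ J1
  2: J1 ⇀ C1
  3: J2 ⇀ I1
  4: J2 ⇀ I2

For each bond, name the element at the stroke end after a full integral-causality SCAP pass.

bond 0 →J2
bond 1 →J1
bond 2 →J1
bond 3 →I1
bond 4 →I2

bond 1 stroke→J1  (Se1: effort source, stroke at far end)
bond 2 stroke→J1  (C1: C, integral causality)
bond 0 stroke→J2  (only one flow-in slot at J1)
bond 3 stroke→I1  (J2 effort already set via bond 0)
bond 4 stroke→I2  (0-jn J2 has e-setter on 0)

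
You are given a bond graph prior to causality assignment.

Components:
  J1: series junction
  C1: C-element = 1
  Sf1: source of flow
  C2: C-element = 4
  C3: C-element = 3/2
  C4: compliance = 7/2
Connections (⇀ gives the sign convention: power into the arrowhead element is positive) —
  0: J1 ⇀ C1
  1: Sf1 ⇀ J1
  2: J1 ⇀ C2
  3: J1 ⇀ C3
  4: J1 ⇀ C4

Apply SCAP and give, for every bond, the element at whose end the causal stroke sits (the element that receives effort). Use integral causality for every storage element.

bond 0 |J1
bond 1 |Sf1
bond 2 |J1
bond 3 |J1
bond 4 |J1

#1 |Sf1  (Sf1 fixes flow; stroke at Sf1)
#0 |J1  (1-jn J1 has f-setter on 1)
#2 |J1  (J1 flow already set via bond 1)
#3 |J1  (common-f at J1 fixed by 1)
#4 |J1  (J1 flow already set via bond 1)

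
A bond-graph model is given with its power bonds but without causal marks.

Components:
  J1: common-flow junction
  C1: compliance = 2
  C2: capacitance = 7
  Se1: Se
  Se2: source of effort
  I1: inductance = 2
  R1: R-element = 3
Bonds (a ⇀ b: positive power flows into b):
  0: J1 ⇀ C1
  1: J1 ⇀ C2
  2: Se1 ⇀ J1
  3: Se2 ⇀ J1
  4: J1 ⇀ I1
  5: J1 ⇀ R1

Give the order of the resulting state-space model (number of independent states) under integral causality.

3  (C1, C2, I1 all integral)

#2 stroke at J1  (Se1: effort source, stroke at far end)
#3 stroke at J1  (Se2 fixes effort; stroke away)
#0 stroke at J1  (C1 integral (e out))
#1 stroke at J1  (C2 integral (e out))
#4 stroke at I1  (I1: I, integral causality)
#5 stroke at J1  (J1: bond 4 brought flow, rest push out)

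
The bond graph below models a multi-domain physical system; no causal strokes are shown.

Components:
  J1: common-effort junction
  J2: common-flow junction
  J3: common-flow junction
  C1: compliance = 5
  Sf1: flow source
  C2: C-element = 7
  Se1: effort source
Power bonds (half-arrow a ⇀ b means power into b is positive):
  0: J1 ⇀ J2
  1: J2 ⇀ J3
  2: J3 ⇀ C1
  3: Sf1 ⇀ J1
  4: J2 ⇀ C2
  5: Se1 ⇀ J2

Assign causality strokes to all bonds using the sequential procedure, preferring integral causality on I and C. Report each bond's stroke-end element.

#0 stroke→J1
#1 stroke→J2
#2 stroke→J3
#3 stroke→Sf1
#4 stroke→J2
#5 stroke→J2

b3 stroke at Sf1  (Sf1: flow source, stroke at near end)
b5 stroke at J2  (Se1 fixes effort; stroke away)
b0 stroke at J1  (only one effort-in slot at J1)
b1 stroke at J2  (1-jn J2 has f-setter on 0)
b4 stroke at J2  (1-jn J2 has f-setter on 0)
b2 stroke at J3  (J3 flow already set via bond 1)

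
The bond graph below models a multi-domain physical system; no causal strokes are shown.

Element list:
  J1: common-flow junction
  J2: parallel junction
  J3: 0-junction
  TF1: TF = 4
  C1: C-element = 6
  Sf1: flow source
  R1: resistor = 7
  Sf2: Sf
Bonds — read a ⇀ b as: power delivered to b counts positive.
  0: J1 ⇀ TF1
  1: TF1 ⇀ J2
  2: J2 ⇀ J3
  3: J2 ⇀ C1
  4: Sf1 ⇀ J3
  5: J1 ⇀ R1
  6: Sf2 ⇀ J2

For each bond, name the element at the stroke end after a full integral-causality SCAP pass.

bond 0 →J1
bond 1 →TF1
bond 2 →J3
bond 3 →J2
bond 4 →Sf1
bond 5 →R1
bond 6 →Sf2

β4 stroke at Sf1  (Sf1 (Sf) sets flow on bond)
β6 stroke at Sf2  (Sf2 fixes flow; stroke at Sf2)
β2 stroke at J3  (closing 0-jn rule on J3)
β3 stroke at J2  (prefer integral on C1)
β1 stroke at TF1  (J2 effort already set via bond 3)
β0 stroke at J1  (through TF1, causality passes straight; one stroke at TF1)
β5 stroke at R1  (J1: last free bond brings flow in)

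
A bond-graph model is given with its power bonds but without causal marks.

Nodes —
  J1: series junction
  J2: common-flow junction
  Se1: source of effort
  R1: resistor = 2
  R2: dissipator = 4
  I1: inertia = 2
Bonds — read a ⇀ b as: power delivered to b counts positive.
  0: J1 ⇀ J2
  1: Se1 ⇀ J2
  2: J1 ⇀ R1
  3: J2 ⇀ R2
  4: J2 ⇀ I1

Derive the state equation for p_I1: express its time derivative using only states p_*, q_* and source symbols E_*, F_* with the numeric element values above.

#1 stroke→J2  (Se1 fixes effort; stroke away)
#4 stroke→I1  (I1 integral (f out))
#0 stroke→J2  (J2: bond 4 brought flow, rest push out)
#3 stroke→J2  (J2 flow already set via bond 4)
#2 stroke→J1  (J1 flow already set via bond 0)

dp_I1/dt = E_Se1 - 3*p_I1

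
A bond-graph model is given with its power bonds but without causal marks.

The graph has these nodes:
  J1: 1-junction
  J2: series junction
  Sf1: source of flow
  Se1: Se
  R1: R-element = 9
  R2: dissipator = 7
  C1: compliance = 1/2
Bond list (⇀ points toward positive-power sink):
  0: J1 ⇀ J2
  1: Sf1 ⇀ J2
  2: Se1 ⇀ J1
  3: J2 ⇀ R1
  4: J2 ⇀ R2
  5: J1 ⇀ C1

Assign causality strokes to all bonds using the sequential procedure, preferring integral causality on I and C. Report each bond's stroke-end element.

b1 stroke→Sf1  (source Sf1 imposes f)
b2 stroke→J1  (Se1 fixes effort; stroke away)
b0 stroke→J2  (1-jn J2 has f-setter on 1)
b3 stroke→J2  (common-f at J2 fixed by 1)
b4 stroke→J2  (J2: bond 1 brought flow, rest push out)
b5 stroke→J1  (common-f at J1 fixed by 0)

β0 →J2
β1 →Sf1
β2 →J1
β3 →J2
β4 →J2
β5 →J1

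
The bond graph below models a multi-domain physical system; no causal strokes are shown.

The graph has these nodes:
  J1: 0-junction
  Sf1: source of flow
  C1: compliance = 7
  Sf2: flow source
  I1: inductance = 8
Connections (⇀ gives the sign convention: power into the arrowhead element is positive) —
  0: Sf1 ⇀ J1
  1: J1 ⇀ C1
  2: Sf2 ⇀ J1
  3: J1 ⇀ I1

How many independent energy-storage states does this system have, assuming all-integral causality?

β0 |Sf1  (Sf1 (Sf) sets flow on bond)
β2 |Sf2  (Sf2 (Sf) sets flow on bond)
β1 |J1  (prefer integral on C1)
β3 |I1  (J1 effort already set via bond 1)

2  (C1, I1 all integral)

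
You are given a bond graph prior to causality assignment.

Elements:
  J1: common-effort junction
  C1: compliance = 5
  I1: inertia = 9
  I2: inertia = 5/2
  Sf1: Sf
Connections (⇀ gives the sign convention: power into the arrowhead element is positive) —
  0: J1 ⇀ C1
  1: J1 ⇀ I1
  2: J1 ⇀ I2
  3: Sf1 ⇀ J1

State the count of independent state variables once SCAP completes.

3  (C1, I1, I2 all integral)

#3 |Sf1  (Sf1 (Sf) sets flow on bond)
#0 |J1  (prefer integral on C1)
#1 |I1  (J1: bond 0 brought effort, rest push out)
#2 |I2  (J1 effort already set via bond 0)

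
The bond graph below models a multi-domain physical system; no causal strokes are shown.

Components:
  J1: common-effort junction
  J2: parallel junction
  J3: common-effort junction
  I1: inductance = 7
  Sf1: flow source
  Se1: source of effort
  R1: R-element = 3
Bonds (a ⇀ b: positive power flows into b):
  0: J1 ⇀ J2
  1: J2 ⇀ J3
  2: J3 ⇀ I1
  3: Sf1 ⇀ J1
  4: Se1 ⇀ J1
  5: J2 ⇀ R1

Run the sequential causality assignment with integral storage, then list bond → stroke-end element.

#0 stroke at J2
#1 stroke at J3
#2 stroke at I1
#3 stroke at Sf1
#4 stroke at J1
#5 stroke at R1

#3 →Sf1  (Sf1 (Sf) sets flow on bond)
#4 →J1  (Se1 (Se) sets effort on bond)
#0 →J2  (J1: bond 4 brought effort, rest push out)
#1 →J3  (common-e at J2 fixed by 0)
#5 →R1  (0-jn J2 has e-setter on 0)
#2 →I1  (0-jn J3 has e-setter on 1)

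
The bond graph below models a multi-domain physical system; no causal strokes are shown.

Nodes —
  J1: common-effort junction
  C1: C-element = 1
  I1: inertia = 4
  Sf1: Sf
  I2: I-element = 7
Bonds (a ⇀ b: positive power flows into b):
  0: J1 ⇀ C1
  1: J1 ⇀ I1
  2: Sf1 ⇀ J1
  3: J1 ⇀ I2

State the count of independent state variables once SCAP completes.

bond 2 →Sf1  (source Sf1 imposes f)
bond 0 →J1  (C1: C, integral causality)
bond 1 →I1  (0-jn J1 has e-setter on 0)
bond 3 →I2  (J1 effort already set via bond 0)

3  (C1, I1, I2 all integral)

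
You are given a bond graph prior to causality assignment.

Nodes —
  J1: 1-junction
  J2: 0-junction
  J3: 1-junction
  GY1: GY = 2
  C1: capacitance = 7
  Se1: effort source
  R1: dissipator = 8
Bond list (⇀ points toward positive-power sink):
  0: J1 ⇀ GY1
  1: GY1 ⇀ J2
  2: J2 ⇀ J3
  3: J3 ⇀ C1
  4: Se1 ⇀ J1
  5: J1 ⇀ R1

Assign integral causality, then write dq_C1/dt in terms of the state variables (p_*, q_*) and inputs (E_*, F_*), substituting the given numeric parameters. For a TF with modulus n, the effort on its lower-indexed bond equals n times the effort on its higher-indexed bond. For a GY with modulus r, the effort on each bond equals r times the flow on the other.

b4 stroke→J1  (Se1 (Se) sets effort on bond)
b3 stroke→J3  (C1: C, integral causality)
b2 stroke→J2  (closing 1-jn rule on J3)
b1 stroke→GY1  (common-e at J2 fixed by 2)
b0 stroke→GY1  (GY1: gyrator matches bond 1)
b5 stroke→J1  (J1 flow already set via bond 0)

dq_C1/dt = E_Se1/2 - 2*q_C1/7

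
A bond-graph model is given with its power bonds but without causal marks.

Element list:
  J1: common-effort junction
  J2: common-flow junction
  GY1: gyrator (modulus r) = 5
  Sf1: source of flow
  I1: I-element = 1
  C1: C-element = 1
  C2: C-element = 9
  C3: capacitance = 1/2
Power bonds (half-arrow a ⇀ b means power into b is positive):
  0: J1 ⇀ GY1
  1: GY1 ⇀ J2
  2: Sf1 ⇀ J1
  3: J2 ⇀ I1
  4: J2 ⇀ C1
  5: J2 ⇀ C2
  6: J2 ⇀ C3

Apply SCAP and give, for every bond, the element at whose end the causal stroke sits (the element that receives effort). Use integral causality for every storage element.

b0 |J1
b1 |J2
b2 |Sf1
b3 |I1
b4 |J2
b5 |J2
b6 |J2

bond 2 →Sf1  (source Sf1 imposes f)
bond 0 →J1  (only one effort-in slot at J1)
bond 1 →J2  (GY GY1: same side as bond 0)
bond 3 →I1  (prefer integral on I1)
bond 4 →J2  (J2 flow already set via bond 3)
bond 5 →J2  (J2 flow already set via bond 3)
bond 6 →J2  (J2 flow already set via bond 3)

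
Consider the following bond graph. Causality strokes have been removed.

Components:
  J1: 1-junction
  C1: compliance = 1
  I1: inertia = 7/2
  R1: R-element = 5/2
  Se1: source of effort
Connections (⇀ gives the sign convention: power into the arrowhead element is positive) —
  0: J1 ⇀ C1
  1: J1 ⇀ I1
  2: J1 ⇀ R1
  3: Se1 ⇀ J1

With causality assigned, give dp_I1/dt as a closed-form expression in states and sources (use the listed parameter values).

β3 |J1  (Se1: effort source, stroke at far end)
β0 |J1  (prefer integral on C1)
β1 |I1  (I1: I, integral causality)
β2 |J1  (J1: bond 1 brought flow, rest push out)

dp_I1/dt = E_Se1 - 5*p_I1/7 - q_C1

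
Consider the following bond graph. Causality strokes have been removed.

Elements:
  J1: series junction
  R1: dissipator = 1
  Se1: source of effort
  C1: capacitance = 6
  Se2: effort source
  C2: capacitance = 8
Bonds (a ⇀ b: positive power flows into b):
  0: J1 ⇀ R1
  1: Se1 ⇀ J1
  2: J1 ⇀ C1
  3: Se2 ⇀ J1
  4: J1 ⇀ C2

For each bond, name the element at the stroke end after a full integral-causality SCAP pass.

β0 stroke→R1
β1 stroke→J1
β2 stroke→J1
β3 stroke→J1
β4 stroke→J1

#1 →J1  (Se1 fixes effort; stroke away)
#3 →J1  (Se2 (Se) sets effort on bond)
#2 →J1  (C1 outputs effort q/C1)
#4 →J1  (prefer integral on C2)
#0 →R1  (J1 needs exactly one f-in)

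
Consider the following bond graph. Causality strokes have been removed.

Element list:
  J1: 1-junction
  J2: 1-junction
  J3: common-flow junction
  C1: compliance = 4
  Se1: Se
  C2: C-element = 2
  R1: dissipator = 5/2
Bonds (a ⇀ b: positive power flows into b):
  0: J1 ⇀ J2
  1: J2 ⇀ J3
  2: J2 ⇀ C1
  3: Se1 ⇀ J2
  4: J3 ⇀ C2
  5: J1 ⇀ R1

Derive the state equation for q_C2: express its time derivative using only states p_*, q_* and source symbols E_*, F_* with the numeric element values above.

dq_C2/dt = 2*E_Se1/5 - q_C1/10 - q_C2/5

b3 |J2  (Se1: effort source, stroke at far end)
b2 |J2  (C1 outputs effort q/C1)
b4 |J3  (C2: C, integral causality)
b1 |J2  (only one flow-in slot at J3)
b0 |J1  (J2 needs exactly one f-in)
b5 |R1  (only one flow-in slot at J1)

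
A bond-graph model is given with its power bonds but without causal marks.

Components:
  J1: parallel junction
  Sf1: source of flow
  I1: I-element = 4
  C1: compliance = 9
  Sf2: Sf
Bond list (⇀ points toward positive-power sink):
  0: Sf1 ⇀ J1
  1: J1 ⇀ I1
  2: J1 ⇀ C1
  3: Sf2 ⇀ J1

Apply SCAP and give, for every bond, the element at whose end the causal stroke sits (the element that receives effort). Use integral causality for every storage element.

bond 0 stroke→Sf1  (Sf1 fixes flow; stroke at Sf1)
bond 3 stroke→Sf2  (Sf2 (Sf) sets flow on bond)
bond 1 stroke→I1  (prefer integral on I1)
bond 2 stroke→J1  (J1: last free bond brings effort in)

β0 →Sf1
β1 →I1
β2 →J1
β3 →Sf2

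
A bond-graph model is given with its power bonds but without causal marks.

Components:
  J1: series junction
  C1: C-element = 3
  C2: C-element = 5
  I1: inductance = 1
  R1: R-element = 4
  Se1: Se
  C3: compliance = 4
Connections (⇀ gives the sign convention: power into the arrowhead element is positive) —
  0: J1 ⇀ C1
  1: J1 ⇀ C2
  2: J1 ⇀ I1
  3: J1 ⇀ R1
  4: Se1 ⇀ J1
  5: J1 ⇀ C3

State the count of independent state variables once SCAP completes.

β4 →J1  (Se1 fixes effort; stroke away)
β0 →J1  (C1 outputs effort q/C1)
β1 →J1  (C2 integral (e out))
β2 →I1  (prefer integral on I1)
β3 →J1  (J1 flow already set via bond 2)
β5 →J1  (J1: bond 2 brought flow, rest push out)

4  (C1, C2, C3, I1 all integral)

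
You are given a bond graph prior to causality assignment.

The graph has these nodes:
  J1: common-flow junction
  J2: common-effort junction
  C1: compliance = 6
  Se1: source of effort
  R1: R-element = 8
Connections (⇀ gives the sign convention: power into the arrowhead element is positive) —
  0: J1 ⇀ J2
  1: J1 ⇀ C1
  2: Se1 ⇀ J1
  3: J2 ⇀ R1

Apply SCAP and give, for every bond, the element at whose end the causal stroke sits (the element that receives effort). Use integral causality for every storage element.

#0 →J2
#1 →J1
#2 →J1
#3 →R1

β2 stroke at J1  (source Se1 imposes e)
β1 stroke at J1  (C1: C, integral causality)
β0 stroke at J2  (only one flow-in slot at J1)
β3 stroke at R1  (J2: bond 0 brought effort, rest push out)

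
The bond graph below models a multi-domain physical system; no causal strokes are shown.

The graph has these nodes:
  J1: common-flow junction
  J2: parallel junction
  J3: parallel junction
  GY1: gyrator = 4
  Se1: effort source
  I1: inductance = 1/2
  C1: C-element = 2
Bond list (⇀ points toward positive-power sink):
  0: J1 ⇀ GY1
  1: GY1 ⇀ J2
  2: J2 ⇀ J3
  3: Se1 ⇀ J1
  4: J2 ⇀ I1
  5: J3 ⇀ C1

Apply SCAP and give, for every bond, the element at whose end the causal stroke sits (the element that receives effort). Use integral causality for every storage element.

#0 →GY1
#1 →GY1
#2 →J2
#3 →J1
#4 →I1
#5 →J3

β3 stroke→J1  (Se1 (Se) sets effort on bond)
β0 stroke→GY1  (closing 1-jn rule on J1)
β1 stroke→GY1  (GY1 both-in/both-out from 0)
β4 stroke→I1  (I1 outputs flow p/I1)
β2 stroke→J2  (closing 0-jn rule on J2)
β5 stroke→J3  (J3 needs exactly one e-in)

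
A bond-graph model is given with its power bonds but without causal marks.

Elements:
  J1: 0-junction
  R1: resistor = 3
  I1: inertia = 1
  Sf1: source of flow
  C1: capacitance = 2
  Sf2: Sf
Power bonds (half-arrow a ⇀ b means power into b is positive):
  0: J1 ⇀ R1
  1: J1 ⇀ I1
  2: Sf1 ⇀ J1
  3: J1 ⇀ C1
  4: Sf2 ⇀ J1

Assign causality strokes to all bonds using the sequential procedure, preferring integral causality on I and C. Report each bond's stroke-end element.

bond 0 stroke→R1
bond 1 stroke→I1
bond 2 stroke→Sf1
bond 3 stroke→J1
bond 4 stroke→Sf2

β2 →Sf1  (source Sf1 imposes f)
β4 →Sf2  (Sf2 fixes flow; stroke at Sf2)
β1 →I1  (I1 outputs flow p/I1)
β3 →J1  (prefer integral on C1)
β0 →R1  (common-e at J1 fixed by 3)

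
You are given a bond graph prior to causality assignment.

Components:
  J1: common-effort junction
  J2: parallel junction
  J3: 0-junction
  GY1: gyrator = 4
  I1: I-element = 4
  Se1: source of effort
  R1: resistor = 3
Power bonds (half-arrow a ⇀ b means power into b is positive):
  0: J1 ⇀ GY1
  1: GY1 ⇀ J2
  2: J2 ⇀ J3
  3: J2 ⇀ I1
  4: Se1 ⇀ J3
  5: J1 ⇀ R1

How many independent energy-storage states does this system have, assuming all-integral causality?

#4 stroke→J3  (Se1: effort source, stroke at far end)
#2 stroke→J2  (J3 effort already set via bond 4)
#1 stroke→GY1  (J2: bond 2 brought effort, rest push out)
#3 stroke→I1  (0-jn J2 has e-setter on 2)
#0 stroke→GY1  (GY1: gyrator matches bond 1)
#5 stroke→J1  (closing 0-jn rule on J1)

1  (I1 all integral)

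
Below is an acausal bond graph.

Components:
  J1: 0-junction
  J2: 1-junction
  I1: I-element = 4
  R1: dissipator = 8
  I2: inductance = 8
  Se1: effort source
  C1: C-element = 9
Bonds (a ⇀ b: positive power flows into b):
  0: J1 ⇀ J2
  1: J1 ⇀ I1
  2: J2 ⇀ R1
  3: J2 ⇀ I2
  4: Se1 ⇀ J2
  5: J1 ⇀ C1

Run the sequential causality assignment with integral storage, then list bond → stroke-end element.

#4 |J2  (Se1: effort source, stroke at far end)
#1 |I1  (I1 integral (f out))
#3 |I2  (I2 outputs flow p/I2)
#0 |J2  (J2: bond 3 brought flow, rest push out)
#2 |J2  (J2 flow already set via bond 3)
#5 |J1  (closing 0-jn rule on J1)

bond 0 stroke→J2
bond 1 stroke→I1
bond 2 stroke→J2
bond 3 stroke→I2
bond 4 stroke→J2
bond 5 stroke→J1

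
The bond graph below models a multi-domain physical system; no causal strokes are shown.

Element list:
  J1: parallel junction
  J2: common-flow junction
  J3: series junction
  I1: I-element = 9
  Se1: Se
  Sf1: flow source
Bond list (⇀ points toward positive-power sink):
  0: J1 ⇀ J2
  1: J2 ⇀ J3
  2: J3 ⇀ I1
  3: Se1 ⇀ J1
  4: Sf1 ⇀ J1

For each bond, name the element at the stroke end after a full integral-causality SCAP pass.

bond 3 stroke at J1  (source Se1 imposes e)
bond 4 stroke at Sf1  (Sf1 fixes flow; stroke at Sf1)
bond 0 stroke at J2  (J1: bond 3 brought effort, rest push out)
bond 1 stroke at J3  (only one flow-in slot at J2)
bond 2 stroke at I1  (J3: last free bond brings flow in)

#0 →J2
#1 →J3
#2 →I1
#3 →J1
#4 →Sf1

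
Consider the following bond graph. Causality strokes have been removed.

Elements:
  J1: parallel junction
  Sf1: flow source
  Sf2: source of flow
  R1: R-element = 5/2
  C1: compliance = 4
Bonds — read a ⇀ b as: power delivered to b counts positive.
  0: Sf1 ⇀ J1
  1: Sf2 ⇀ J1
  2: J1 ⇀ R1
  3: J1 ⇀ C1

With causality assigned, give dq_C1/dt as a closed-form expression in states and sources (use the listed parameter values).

β0 stroke at Sf1  (source Sf1 imposes f)
β1 stroke at Sf2  (Sf2 (Sf) sets flow on bond)
β3 stroke at J1  (C1 outputs effort q/C1)
β2 stroke at R1  (J1: bond 3 brought effort, rest push out)

dq_C1/dt = F_Sf1 + F_Sf2 - q_C1/10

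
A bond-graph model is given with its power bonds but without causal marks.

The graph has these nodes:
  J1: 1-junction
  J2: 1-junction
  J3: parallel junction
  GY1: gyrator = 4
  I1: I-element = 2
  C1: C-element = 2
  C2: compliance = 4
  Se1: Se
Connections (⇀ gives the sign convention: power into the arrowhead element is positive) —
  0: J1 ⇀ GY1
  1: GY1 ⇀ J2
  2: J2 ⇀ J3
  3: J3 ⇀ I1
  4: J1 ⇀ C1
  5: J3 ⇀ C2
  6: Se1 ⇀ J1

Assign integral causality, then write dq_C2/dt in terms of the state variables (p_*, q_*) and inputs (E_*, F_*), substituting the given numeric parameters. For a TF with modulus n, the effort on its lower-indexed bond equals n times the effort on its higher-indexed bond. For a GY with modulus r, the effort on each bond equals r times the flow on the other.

#6 |J1  (Se1: effort source, stroke at far end)
#3 |I1  (I1 integral (f out))
#4 |J1  (prefer integral on C1)
#0 |GY1  (J1 needs exactly one f-in)
#1 |GY1  (GY1 both-in/both-out from 0)
#2 |J2  (1-jn J2 has f-setter on 1)
#5 |J3  (J3: last free bond brings effort in)

dq_C2/dt = E_Se1/4 - p_I1/2 - q_C1/8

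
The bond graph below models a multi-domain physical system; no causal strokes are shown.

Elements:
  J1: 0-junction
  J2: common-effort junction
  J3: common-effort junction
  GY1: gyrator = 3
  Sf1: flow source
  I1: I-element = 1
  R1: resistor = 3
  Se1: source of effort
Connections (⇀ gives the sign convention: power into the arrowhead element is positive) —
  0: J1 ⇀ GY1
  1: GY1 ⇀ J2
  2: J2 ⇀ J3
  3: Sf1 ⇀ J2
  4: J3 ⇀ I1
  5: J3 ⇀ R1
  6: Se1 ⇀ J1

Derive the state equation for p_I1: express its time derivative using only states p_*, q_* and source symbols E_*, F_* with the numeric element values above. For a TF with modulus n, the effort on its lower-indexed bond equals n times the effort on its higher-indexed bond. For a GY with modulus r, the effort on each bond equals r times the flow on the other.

dp_I1/dt = E_Se1 + 3*F_Sf1 - 3*p_I1

bond 3 stroke at Sf1  (source Sf1 imposes f)
bond 6 stroke at J1  (Se1: effort source, stroke at far end)
bond 0 stroke at GY1  (common-e at J1 fixed by 6)
bond 1 stroke at GY1  (GY GY1: same side as bond 0)
bond 2 stroke at J2  (only one effort-in slot at J2)
bond 4 stroke at I1  (prefer integral on I1)
bond 5 stroke at J3  (J3 needs exactly one e-in)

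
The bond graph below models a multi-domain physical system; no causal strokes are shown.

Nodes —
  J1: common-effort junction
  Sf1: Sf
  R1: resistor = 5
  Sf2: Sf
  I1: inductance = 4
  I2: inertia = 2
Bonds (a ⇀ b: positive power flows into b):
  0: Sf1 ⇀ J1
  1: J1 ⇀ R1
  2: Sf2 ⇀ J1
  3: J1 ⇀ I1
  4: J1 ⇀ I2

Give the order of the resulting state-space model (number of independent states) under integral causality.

bond 0 stroke at Sf1  (Sf1 fixes flow; stroke at Sf1)
bond 2 stroke at Sf2  (Sf2 fixes flow; stroke at Sf2)
bond 3 stroke at I1  (I1 outputs flow p/I1)
bond 4 stroke at I2  (prefer integral on I2)
bond 1 stroke at J1  (J1: last free bond brings effort in)

2  (I1, I2 all integral)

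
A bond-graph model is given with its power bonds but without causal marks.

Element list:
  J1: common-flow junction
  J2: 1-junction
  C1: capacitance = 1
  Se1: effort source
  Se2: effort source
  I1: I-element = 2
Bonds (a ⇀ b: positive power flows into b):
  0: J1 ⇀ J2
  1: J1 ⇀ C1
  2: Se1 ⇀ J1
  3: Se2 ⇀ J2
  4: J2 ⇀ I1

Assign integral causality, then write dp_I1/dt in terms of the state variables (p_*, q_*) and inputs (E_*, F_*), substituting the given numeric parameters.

β2 stroke at J1  (Se1 (Se) sets effort on bond)
β3 stroke at J2  (Se2: effort source, stroke at far end)
β1 stroke at J1  (C1 outputs effort q/C1)
β0 stroke at J2  (J1: last free bond brings flow in)
β4 stroke at I1  (only one flow-in slot at J2)

dp_I1/dt = E_Se1 + E_Se2 - q_C1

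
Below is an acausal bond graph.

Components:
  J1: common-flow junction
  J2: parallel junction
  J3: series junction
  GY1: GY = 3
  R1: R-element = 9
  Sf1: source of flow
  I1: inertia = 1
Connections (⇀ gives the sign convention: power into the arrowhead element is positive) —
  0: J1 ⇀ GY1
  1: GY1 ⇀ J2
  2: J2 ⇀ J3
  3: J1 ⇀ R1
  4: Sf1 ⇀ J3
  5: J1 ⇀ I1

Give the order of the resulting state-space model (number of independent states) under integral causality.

1  (I1 all integral)

β4 stroke→Sf1  (source Sf1 imposes f)
β2 stroke→J3  (1-jn J3 has f-setter on 4)
β1 stroke→J2  (J2: last free bond brings effort in)
β0 stroke→J1  (GY1 both-in/both-out from 1)
β5 stroke→I1  (prefer integral on I1)
β3 stroke→J1  (common-f at J1 fixed by 5)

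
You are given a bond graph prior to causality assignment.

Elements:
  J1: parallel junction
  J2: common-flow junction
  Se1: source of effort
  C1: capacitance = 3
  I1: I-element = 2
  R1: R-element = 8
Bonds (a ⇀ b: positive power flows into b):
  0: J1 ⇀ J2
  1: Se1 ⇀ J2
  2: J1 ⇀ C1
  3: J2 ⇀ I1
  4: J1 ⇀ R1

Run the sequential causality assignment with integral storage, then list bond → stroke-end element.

#0 stroke at J2
#1 stroke at J2
#2 stroke at J1
#3 stroke at I1
#4 stroke at R1

b1 stroke→J2  (Se1: effort source, stroke at far end)
b2 stroke→J1  (C1 outputs effort q/C1)
b0 stroke→J2  (common-e at J1 fixed by 2)
b4 stroke→R1  (common-e at J1 fixed by 2)
b3 stroke→I1  (closing 1-jn rule on J2)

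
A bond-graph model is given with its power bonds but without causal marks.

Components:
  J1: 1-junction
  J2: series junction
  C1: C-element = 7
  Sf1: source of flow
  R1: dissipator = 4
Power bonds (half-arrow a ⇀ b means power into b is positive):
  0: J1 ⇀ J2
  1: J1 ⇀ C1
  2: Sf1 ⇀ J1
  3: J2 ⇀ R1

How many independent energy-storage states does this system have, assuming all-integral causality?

1  (C1 all integral)

β2 |Sf1  (source Sf1 imposes f)
β0 |J1  (common-f at J1 fixed by 2)
β1 |J1  (J1 flow already set via bond 2)
β3 |J2  (common-f at J2 fixed by 0)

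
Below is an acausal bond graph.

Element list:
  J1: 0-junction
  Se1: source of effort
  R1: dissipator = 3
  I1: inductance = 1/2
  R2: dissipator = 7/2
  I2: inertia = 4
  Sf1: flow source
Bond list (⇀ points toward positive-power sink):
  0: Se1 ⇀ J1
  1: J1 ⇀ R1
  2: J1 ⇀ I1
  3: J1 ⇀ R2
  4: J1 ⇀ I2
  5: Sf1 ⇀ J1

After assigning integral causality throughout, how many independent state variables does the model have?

2  (I1, I2 all integral)

bond 0 |J1  (Se1 fixes effort; stroke away)
bond 5 |Sf1  (Sf1 fixes flow; stroke at Sf1)
bond 1 |R1  (J1: bond 0 brought effort, rest push out)
bond 2 |I1  (J1 effort already set via bond 0)
bond 3 |R2  (J1 effort already set via bond 0)
bond 4 |I2  (J1: bond 0 brought effort, rest push out)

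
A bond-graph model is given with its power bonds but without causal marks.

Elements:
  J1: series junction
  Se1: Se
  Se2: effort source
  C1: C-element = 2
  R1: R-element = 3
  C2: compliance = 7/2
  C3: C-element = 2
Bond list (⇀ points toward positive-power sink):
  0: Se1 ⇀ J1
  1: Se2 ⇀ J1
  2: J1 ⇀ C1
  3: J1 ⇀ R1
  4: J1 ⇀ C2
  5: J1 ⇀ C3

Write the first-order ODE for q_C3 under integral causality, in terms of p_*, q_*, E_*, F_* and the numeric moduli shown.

dq_C3/dt = E_Se1/3 + E_Se2/3 - q_C1/6 - 2*q_C2/21 - q_C3/6

#0 stroke→J1  (Se1 (Se) sets effort on bond)
#1 stroke→J1  (Se2 fixes effort; stroke away)
#2 stroke→J1  (C1 outputs effort q/C1)
#4 stroke→J1  (C2: C, integral causality)
#5 stroke→J1  (C3 integral (e out))
#3 stroke→R1  (J1 needs exactly one f-in)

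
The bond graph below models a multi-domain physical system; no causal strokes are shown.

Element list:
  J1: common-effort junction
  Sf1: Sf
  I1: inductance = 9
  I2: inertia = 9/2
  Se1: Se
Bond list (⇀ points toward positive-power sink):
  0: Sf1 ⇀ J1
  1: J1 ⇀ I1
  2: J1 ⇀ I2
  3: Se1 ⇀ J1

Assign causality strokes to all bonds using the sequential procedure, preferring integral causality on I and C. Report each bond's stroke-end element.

β0 →Sf1  (Sf1 fixes flow; stroke at Sf1)
β3 →J1  (Se1: effort source, stroke at far end)
β1 →I1  (0-jn J1 has e-setter on 3)
β2 →I2  (J1: bond 3 brought effort, rest push out)

#0 stroke→Sf1
#1 stroke→I1
#2 stroke→I2
#3 stroke→J1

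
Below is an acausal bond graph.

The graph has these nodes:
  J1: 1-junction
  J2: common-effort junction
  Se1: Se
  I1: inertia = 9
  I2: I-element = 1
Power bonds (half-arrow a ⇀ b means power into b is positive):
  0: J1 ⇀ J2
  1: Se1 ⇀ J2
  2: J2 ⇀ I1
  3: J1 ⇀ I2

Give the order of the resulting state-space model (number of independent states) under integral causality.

2  (I1, I2 all integral)

#1 →J2  (Se1: effort source, stroke at far end)
#0 →J1  (J2 effort already set via bond 1)
#2 →I1  (common-e at J2 fixed by 1)
#3 →I2  (J1: last free bond brings flow in)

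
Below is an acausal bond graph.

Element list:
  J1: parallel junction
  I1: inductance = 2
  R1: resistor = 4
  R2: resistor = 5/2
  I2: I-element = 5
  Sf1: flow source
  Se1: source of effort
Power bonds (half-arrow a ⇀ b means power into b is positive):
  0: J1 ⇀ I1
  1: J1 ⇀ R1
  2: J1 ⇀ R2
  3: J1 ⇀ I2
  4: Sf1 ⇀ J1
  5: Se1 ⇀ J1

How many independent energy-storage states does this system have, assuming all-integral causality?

2  (I1, I2 all integral)

β4 |Sf1  (Sf1 (Sf) sets flow on bond)
β5 |J1  (Se1 fixes effort; stroke away)
β0 |I1  (J1: bond 5 brought effort, rest push out)
β1 |R1  (J1: bond 5 brought effort, rest push out)
β2 |R2  (J1 effort already set via bond 5)
β3 |I2  (J1 effort already set via bond 5)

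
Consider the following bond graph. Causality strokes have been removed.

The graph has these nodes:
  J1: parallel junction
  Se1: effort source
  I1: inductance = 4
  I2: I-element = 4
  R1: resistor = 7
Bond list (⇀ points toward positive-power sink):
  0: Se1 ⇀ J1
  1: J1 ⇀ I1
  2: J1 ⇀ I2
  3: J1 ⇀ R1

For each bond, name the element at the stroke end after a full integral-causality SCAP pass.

#0 stroke→J1  (Se1 fixes effort; stroke away)
#1 stroke→I1  (J1: bond 0 brought effort, rest push out)
#2 stroke→I2  (0-jn J1 has e-setter on 0)
#3 stroke→R1  (J1: bond 0 brought effort, rest push out)

bond 0 →J1
bond 1 →I1
bond 2 →I2
bond 3 →R1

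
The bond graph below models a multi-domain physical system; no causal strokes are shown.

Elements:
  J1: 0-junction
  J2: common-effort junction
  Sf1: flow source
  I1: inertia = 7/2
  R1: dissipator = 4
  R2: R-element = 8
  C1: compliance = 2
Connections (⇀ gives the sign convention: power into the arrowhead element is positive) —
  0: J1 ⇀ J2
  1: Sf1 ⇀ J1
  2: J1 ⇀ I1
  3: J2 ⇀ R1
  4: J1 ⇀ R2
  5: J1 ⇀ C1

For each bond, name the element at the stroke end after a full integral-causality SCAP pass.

bond 1 stroke at Sf1  (source Sf1 imposes f)
bond 2 stroke at I1  (I1: I, integral causality)
bond 5 stroke at J1  (C1 outputs effort q/C1)
bond 0 stroke at J2  (0-jn J1 has e-setter on 5)
bond 4 stroke at R2  (J1: bond 5 brought effort, rest push out)
bond 3 stroke at R1  (0-jn J2 has e-setter on 0)

bond 0 |J2
bond 1 |Sf1
bond 2 |I1
bond 3 |R1
bond 4 |R2
bond 5 |J1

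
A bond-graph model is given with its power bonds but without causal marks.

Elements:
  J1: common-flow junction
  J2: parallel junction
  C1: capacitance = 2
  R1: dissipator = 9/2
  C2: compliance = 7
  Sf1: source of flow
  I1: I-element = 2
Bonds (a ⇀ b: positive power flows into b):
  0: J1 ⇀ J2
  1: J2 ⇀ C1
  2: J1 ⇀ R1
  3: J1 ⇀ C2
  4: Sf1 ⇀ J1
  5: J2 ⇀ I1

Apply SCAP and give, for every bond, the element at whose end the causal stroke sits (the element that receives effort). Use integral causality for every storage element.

bond 0 →J1
bond 1 →J2
bond 2 →J1
bond 3 →J1
bond 4 →Sf1
bond 5 →I1

bond 4 →Sf1  (Sf1 fixes flow; stroke at Sf1)
bond 0 →J1  (J1 flow already set via bond 4)
bond 2 →J1  (1-jn J1 has f-setter on 4)
bond 3 →J1  (J1 flow already set via bond 4)
bond 1 →J2  (prefer integral on C1)
bond 5 →I1  (0-jn J2 has e-setter on 1)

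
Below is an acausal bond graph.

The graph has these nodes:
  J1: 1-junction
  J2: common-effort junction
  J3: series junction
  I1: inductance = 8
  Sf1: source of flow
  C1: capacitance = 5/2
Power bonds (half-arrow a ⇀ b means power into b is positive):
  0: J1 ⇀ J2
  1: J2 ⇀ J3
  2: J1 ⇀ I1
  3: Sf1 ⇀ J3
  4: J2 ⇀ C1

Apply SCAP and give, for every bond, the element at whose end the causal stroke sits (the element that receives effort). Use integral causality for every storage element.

b3 →Sf1  (source Sf1 imposes f)
b1 →J3  (J3 flow already set via bond 3)
b2 →I1  (I1 outputs flow p/I1)
b0 →J1  (J1: bond 2 brought flow, rest push out)
b4 →J2  (J2 needs exactly one e-in)

b0 stroke→J1
b1 stroke→J3
b2 stroke→I1
b3 stroke→Sf1
b4 stroke→J2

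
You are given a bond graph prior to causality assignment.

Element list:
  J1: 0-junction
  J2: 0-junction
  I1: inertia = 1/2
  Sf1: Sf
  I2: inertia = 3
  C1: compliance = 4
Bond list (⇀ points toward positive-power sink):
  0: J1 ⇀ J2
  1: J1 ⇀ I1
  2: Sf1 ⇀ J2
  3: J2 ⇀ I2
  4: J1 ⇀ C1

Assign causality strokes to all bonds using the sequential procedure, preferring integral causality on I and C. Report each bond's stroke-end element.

#2 stroke at Sf1  (source Sf1 imposes f)
#1 stroke at I1  (I1 integral (f out))
#3 stroke at I2  (I2 integral (f out))
#0 stroke at J2  (J2: last free bond brings effort in)
#4 stroke at J1  (closing 0-jn rule on J1)

b0 |J2
b1 |I1
b2 |Sf1
b3 |I2
b4 |J1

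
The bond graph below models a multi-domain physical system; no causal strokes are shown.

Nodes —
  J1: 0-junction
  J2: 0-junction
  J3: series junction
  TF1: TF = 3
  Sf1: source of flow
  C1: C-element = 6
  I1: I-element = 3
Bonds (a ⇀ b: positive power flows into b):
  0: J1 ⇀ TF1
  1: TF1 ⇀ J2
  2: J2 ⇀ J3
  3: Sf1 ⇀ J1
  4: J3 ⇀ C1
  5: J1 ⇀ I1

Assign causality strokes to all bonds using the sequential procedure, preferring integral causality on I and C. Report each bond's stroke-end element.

b0 →J1
b1 →TF1
b2 →J2
b3 →Sf1
b4 →J3
b5 →I1

#3 →Sf1  (Sf1 (Sf) sets flow on bond)
#4 →J3  (C1: C, integral causality)
#2 →J2  (closing 1-jn rule on J3)
#1 →TF1  (J2: bond 2 brought effort, rest push out)
#0 →J1  (TF1: transformer flips bond 1)
#5 →I1  (common-e at J1 fixed by 0)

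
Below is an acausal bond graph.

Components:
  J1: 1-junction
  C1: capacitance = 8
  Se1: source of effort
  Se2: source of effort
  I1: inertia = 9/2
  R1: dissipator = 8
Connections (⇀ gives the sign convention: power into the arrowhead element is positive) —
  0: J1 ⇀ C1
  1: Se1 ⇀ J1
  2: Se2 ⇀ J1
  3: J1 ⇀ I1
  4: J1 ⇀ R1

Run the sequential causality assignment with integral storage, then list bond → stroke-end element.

β0 stroke→J1
β1 stroke→J1
β2 stroke→J1
β3 stroke→I1
β4 stroke→J1

#1 stroke→J1  (Se1 fixes effort; stroke away)
#2 stroke→J1  (source Se2 imposes e)
#0 stroke→J1  (prefer integral on C1)
#3 stroke→I1  (prefer integral on I1)
#4 stroke→J1  (J1: bond 3 brought flow, rest push out)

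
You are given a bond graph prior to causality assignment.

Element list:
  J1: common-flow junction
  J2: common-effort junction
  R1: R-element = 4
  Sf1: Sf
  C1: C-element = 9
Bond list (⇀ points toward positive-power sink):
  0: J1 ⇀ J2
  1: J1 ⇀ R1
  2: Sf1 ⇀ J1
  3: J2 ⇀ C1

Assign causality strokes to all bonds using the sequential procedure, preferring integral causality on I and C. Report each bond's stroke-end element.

#2 |Sf1  (source Sf1 imposes f)
#0 |J1  (J1 flow already set via bond 2)
#1 |J1  (J1 flow already set via bond 2)
#3 |J2  (only one effort-in slot at J2)

bond 0 |J1
bond 1 |J1
bond 2 |Sf1
bond 3 |J2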